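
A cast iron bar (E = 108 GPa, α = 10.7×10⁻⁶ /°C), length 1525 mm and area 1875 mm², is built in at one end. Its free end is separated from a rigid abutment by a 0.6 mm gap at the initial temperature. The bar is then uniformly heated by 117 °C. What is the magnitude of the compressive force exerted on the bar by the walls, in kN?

P ≈ 174 kN

If the wall were absent the bar would grow by αΔT L = 10.7×10⁻⁶ × 117 × 1525 = 1.909 mm.
The gap closes (δ_free > 0.6 mm) and the wall then resists a further 1.909 − 0.6 = 1.309 mm of expansion.
That suppressed elongation corresponds to σ = E·Δ/L = 108×10³ × 1.309/1525 = 92.71 MPa.
Force on the wall = σA = 92.71 × 1875 mm² = 173.8 kN.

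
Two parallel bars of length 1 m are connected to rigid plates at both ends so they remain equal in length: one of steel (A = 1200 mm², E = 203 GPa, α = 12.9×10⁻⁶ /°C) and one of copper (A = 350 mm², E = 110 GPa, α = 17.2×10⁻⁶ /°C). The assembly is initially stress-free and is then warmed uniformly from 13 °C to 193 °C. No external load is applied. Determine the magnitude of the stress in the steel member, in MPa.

Both members must finish at the same length. With the larger α, the copper tends to over-expand; the plates restrain it, putting the copper in compression and the steel in tension. With no external load the two internal forces are equal and opposite, magnitude P.
Equating the net (thermal + elastic) strains gives |α₁ − α₂|·ΔT = P·[1/(A₁E₁) + 1/(A₂E₂)].
|α₁ − α₂|·ΔT = 4.3×10⁻⁶ × 180 = 0.000774.
1/(A₁E₁) + 1/(A₂E₂) = 1/(1200×203×10³) + 1/(350×110×10³) = 3.008×10⁻⁸ N⁻¹.
So P = 0.000774 / 3.008×10⁻⁸ = 25.73 kN.
σ_{steel} = P/A₁ = 25730/1200 = 21.44 MPa, tensile.

σ ≈ 21.4 MPa (tensile)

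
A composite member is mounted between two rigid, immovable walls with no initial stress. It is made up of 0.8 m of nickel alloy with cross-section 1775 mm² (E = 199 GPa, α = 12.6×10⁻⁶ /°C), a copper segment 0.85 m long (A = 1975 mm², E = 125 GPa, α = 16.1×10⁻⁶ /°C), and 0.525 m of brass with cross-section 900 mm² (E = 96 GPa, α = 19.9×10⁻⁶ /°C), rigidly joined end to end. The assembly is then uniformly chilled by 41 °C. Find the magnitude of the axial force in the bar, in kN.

If the supports were absent, the total length change would be Σ αᵢΔT Lᵢ = 12.6×10⁻⁶×41×800 + 16.1×10⁻⁶×41×850 + 19.9×10⁻⁶×41×525 = 1.403 mm.
The rigid supports impose zero overall length change; the single axial force P common to all segments must satisfy P Σ Lᵢ/(AᵢEᵢ) = δ_free.
The series flexibility is Σ Lᵢ/(AᵢEᵢ) = 800/(1775×199×10³) + 850/(1975×125×10³) + 525/(900×96×10³) = 1.178×10⁻⁵ mm/N.
P = 1.403 / 1.178×10⁻⁵ = 119000 N = 119 kN, tensile.

P ≈ 119 kN (tensile)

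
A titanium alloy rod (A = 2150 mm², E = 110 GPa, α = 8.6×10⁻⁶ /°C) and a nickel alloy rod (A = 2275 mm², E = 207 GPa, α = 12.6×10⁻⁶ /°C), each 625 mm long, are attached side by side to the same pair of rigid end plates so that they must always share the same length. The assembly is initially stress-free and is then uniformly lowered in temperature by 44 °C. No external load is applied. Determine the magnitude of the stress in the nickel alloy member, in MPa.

σ ≈ 12.2 MPa (tensile)

Both members must finish at the same length. With the larger α, the nickel alloy tends to over-contract; the plates restrain it, putting the nickel alloy in tension and the titanium alloy in compression. With no external load the two internal forces are equal and opposite, magnitude P.
Setting the final lengths equal and cancelling L: (α₁ − α₂)ΔT = P/(A₁E₁) + P/(A₂E₂).
|α₁ − α₂|·ΔT = 4×10⁻⁶ × 44 = 0.000176.
1/(A₁E₁) + 1/(A₂E₂) = 1/(2150×110×10³) + 1/(2275×207×10³) = 6.352×10⁻⁹ N⁻¹.
So P = 0.000176 / 6.352×10⁻⁹ = 27.71 kN.
σ_{nickel alloy} = P/A₂ = 27710/2275 = 12.18 MPa, tensile.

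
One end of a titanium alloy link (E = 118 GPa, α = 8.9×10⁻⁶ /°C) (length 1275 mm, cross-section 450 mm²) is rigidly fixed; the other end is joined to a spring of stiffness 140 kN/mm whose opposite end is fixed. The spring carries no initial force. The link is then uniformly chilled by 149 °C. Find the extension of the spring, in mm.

If the spring were absent the link would shorten by αΔT L = 8.9×10⁻⁶ × 149 × 1275 = 1.691 mm.
Let P be the tensile force in the spring. The link extends elastically by PL/(AE) and the spring stretches by P/k; together these equal δ_free.
So P = δ_free / [L/(AE) + 1/k] = 1.691 / [ 1275/(450×118×10³) + 1/(140×10³) ].
P = 1.691 / 3.115×10⁻⁵ = 54270 N.
Spring extension = P/k = 54270/(140×10³) = 0.3877 mm.

δ ≈ 0.388 mm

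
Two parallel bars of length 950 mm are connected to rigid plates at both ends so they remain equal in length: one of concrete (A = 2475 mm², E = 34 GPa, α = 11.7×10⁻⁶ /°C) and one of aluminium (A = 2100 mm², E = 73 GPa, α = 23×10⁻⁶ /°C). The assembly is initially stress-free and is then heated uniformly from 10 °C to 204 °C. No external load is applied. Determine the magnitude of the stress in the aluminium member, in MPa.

Equilibrium of a rigid end plate with no external load gives equal and opposite internal forces ±P in the two members. Since α_{aluminium} > α_{concrete}, heating drives the aluminium into compression and the concrete into tension.
Equating the net (thermal + elastic) strains gives |α₁ − α₂|·ΔT = P·[1/(A₁E₁) + 1/(A₂E₂)].
|α₁ − α₂|·ΔT = 11.3×10⁻⁶ × 194 = 0.002192.
1/(A₁E₁) + 1/(A₂E₂) = 1/(2475×34×10³) + 1/(2100×73×10³) = 1.841×10⁻⁸ N⁻¹.
P = 0.002192 / 1.841×10⁻⁸ = 119100 N = 119.1 kN.
σ_{aluminium} = P/A₂ = 119100/2100 = 56.71 MPa, compressive.

σ ≈ 56.7 MPa (compressive)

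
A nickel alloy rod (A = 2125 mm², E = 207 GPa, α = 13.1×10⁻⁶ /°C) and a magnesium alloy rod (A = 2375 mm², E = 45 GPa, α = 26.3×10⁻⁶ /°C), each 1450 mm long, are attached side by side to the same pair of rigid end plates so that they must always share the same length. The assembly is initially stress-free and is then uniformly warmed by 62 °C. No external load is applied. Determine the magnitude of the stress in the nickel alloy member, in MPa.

Both members must finish at the same length. With the larger α, the magnesium alloy tends to over-expand; the plates restrain it, putting the magnesium alloy in compression and the nickel alloy in tension. With no external load the two internal forces are equal and opposite, magnitude P.
Setting the final lengths equal and cancelling L: (α₁ − α₂)ΔT = P/(A₁E₁) + P/(A₂E₂).
|α₁ − α₂|·ΔT = 13.2×10⁻⁶ × 62 = 0.0008184.
1/(A₁E₁) + 1/(A₂E₂) = 1/(2125×207×10³) + 1/(2375×45×10³) = 1.163×10⁻⁸ N⁻¹.
P = 0.0008184 / 1.163×10⁻⁸ = 70370 N = 70.37 kN.
σ_{nickel alloy} = P/A₁ = 70370/2125 = 33.11 MPa, tensile.

σ ≈ 33.1 MPa (tensile)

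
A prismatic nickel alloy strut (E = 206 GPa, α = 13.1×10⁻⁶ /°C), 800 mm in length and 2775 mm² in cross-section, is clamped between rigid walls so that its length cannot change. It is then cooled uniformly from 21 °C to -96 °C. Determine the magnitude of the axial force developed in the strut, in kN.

The ends cannot move, so σ = EαΔT = 206×10³ × 13.1×10⁻⁶ × 117 = 315.7 MPa.
Then P = σA = 315.7 × 2775 mm² = 876.2 kN, tensile.

P ≈ 876 kN (tensile)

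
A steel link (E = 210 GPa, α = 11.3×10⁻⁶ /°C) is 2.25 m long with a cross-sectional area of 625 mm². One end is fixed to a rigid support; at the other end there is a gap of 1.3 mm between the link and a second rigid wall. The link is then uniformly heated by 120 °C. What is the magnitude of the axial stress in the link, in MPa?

σ ≈ 163 MPa (compressive)

If the wall were absent the link would grow by αΔT L = 11.3×10⁻⁶ × 120 × 2250 = 3.051 mm.
This exceeds the 1.3 mm gap, so the wall pushes back. The portion of expansion that must be recovered elastically is δ_free − gap = 3.051 − 1.3 = 1.751 mm.
Compatibility: PL/(AE) = 1.751 mm, so σ = P/A = E × (1.751/2250) = 163.4 MPa.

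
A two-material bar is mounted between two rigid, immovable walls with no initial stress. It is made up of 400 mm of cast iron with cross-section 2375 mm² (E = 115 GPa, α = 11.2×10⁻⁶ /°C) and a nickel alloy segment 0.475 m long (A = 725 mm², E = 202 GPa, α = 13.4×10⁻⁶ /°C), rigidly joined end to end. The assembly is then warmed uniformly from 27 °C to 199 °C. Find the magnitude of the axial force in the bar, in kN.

P ≈ 396 kN (compressive)

Free thermal expansion of the whole bar: Σ αᵢΔT Lᵢ = 11.2×10⁻⁶×172×400 + 13.4×10⁻⁶×172×475 = 1.865 mm.
The rigid supports impose zero overall length change; the single axial force P common to all segments must satisfy P Σ Lᵢ/(AᵢEᵢ) = δ_free.
Σ Lᵢ/(AᵢEᵢ) = 400/(2375×115×10³) + 475/(725×202×10³) = 4.708×10⁻⁶ mm/N.
Hence P = δ_free / Σ(L/AE) = 1.865/4.708×10⁻⁶ = 396.2 kN (compressive).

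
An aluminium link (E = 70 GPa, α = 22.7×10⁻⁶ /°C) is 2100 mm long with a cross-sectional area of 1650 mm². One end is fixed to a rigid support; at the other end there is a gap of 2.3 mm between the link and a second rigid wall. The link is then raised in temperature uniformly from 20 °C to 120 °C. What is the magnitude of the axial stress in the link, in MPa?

If the wall were absent the link would grow by αΔT L = 22.7×10⁻⁶ × 100 × 2100 = 4.767 mm.
After closing the 2.3 mm clearance, 4.767 − 2.3 = 2.467 mm of expansion remains to be suppressed by the wall.
That suppressed elongation corresponds to σ = E·Δ/L = 70×10³ × 2.467/2100 = 82.23 MPa.

σ ≈ 82.2 MPa (compressive)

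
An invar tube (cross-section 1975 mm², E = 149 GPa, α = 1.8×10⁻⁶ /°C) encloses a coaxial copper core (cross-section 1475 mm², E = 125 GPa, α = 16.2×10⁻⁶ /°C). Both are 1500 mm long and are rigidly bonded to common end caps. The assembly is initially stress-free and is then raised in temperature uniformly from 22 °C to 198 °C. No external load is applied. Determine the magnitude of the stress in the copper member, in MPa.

The copper has the larger α, so on heating it would change length more than the invar if both were free. The rigid plates force a common final length, so the copper is put into compression and the invar into tension, with equal and opposite forces P (no external load).
Equating the net (thermal + elastic) strains gives |α₁ − α₂|·ΔT = P·[1/(A₁E₁) + 1/(A₂E₂)].
|α₁ − α₂|·ΔT = 14.4×10⁻⁶ × 176 = 0.002534.
1/(A₁E₁) + 1/(A₂E₂) = 1/(1975×149×10³) + 1/(1475×125×10³) = 8.822×10⁻⁹ N⁻¹.
So P = 0.002534 / 8.822×10⁻⁹ = 287.3 kN.
σ_{copper} = P/A₂ = 287300/1475 = 194.8 MPa, compressive.

σ ≈ 195 MPa (compressive)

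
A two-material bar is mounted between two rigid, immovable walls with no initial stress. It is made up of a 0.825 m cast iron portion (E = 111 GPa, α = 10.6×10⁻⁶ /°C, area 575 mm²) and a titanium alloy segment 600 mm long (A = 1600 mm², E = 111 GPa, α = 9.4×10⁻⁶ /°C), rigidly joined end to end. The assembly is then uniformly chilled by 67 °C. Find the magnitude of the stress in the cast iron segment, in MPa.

σ ≈ 103 MPa (tensile)

Free thermal contraction of the whole bar: Σ αᵢΔT Lᵢ = 10.6×10⁻⁶×67×825 + 9.4×10⁻⁶×67×600 = 0.9638 mm.
The walls prevent any net length change, so an axial force P (same in every segment) develops. Compatibility: P · Σ Lᵢ/(AᵢEᵢ) = δ_free.
Σ Lᵢ/(AᵢEᵢ) = 825/(575×111×10³) + 600/(1600×111×10³) = 1.63×10⁻⁵ mm/N.
So P = 0.9638 / 1.63×10⁻⁵ = 59.11 kN, tensile.
σ_{cast iron} = P / A = 59110 / 575 = 102.8 MPa.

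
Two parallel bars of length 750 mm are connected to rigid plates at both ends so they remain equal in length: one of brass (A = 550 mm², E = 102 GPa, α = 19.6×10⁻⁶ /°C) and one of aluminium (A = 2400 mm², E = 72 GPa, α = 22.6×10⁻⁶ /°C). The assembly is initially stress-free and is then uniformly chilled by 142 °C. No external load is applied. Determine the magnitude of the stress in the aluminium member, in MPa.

σ ≈ 7.52 MPa (tensile)

Both members must finish at the same length. With the larger α, the aluminium tends to over-contract; the plates restrain it, putting the aluminium in tension and the brass in compression. With no external load the two internal forces are equal and opposite, magnitude P.
Compatibility of the two members (thermal + elastic change equal): (α₁ − α₂)ΔT = P·[1/(A₁E₁) + 1/(A₂E₂)].
|α₁ − α₂|·ΔT = 3×10⁻⁶ × 142 = 0.000426.
1/(A₁E₁) + 1/(A₂E₂) = 1/(550×102×10³) + 1/(2400×72×10³) = 2.361×10⁻⁸ N⁻¹.
P = 0.000426 / 2.361×10⁻⁸ = 18040 N = 18.04 kN.
σ_{aluminium} = P/A₂ = 18040/2400 = 7.517 MPa, tensile.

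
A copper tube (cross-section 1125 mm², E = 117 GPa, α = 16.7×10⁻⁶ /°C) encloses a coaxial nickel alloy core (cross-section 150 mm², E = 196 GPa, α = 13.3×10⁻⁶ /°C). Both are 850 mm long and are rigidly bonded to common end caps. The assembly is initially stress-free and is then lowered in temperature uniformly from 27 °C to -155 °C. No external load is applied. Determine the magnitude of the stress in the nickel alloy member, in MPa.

σ ≈ 99.1 MPa (compressive)

Equilibrium of a rigid end plate with no external load gives equal and opposite internal forces ±P in the two members. Since α_{copper} > α_{nickel alloy}, cooling drives the copper into tension and the nickel alloy into compression.
Setting the final lengths equal and cancelling L: (α₁ − α₂)ΔT = P/(A₁E₁) + P/(A₂E₂).
|α₁ − α₂|·ΔT = 3.4×10⁻⁶ × 182 = 0.0006188.
1/(A₁E₁) + 1/(A₂E₂) = 1/(1125×117×10³) + 1/(150×196×10³) = 4.161×10⁻⁸ N⁻¹.
So P = 0.0006188 / 4.161×10⁻⁸ = 14.87 kN.
σ_{nickel alloy} = P/A₂ = 14870/150 = 99.14 MPa, compressive.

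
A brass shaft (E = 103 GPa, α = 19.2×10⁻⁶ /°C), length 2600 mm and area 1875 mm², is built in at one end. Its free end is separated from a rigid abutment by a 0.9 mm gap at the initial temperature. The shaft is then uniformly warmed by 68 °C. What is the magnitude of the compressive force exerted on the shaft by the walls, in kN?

P ≈ 185 kN

If the wall were absent the shaft would grow by αΔT L = 19.2×10⁻⁶ × 68 × 2600 = 3.395 mm.
After closing the 0.9 mm clearance, 3.395 − 0.9 = 2.495 mm of expansion remains to be suppressed by the wall.
That suppressed elongation corresponds to σ = E·Δ/L = 103×10³ × 2.495/2600 = 98.82 MPa.
P = σA = 98.82 × 1875 = 185.3 kN.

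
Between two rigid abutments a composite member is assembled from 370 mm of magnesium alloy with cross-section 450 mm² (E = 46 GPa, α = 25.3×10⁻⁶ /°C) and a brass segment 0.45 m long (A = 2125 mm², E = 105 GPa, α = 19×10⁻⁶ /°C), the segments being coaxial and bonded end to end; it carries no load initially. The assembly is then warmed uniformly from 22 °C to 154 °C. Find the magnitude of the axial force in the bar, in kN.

P ≈ 119 kN (compressive)

Free thermal expansion of the whole bar: Σ αᵢΔT Lᵢ = 25.3×10⁻⁶×132×370 + 19×10⁻⁶×132×450 = 2.364 mm.
The walls prevent any net length change, so an axial force P (same in every segment) develops. Compatibility: P · Σ Lᵢ/(AᵢEᵢ) = δ_free.
The series flexibility is Σ Lᵢ/(AᵢEᵢ) = 370/(450×46×10³) + 450/(2125×105×10³) = 1.989×10⁻⁵ mm/N.
So P = 2.364 / 1.989×10⁻⁵ = 118.9 kN, compressive.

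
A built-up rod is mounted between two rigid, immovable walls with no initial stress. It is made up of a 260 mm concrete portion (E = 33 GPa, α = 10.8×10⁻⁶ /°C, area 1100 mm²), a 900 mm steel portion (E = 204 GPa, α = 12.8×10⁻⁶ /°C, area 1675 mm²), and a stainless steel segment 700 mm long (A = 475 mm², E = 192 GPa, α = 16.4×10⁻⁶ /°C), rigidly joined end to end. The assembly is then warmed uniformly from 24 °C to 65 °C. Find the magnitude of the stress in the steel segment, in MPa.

With the walls removed the bar would change length by δ_free = Σ αᵢΔT Lᵢ = 10.8×10⁻⁶×41×260 + 12.8×10⁻⁶×41×900 + 16.4×10⁻⁶×41×700 = 1.058 mm.
Since the ends are fixed, an axial force P builds up, equal in every segment, with P · Σ Lᵢ/(AᵢEᵢ) = δ_free.
Σ Lᵢ/(AᵢEᵢ) = 260/(1100×33×10³) + 900/(1675×204×10³) + 700/(475×192×10³) = 1.747×10⁻⁵ mm/N.
P = 1.058 / 1.747×10⁻⁵ = 60560 N = 60.56 kN, compressive.
σ_{steel} = P / A = 60560 / 1675 = 36.16 MPa.

σ ≈ 36.2 MPa (compressive)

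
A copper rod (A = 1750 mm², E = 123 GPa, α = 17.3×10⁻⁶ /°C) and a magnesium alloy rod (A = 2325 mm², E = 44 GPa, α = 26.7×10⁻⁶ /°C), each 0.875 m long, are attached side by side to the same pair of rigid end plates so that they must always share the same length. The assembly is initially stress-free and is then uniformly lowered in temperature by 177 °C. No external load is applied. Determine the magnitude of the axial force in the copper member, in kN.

P ≈ 115 kN (compressive in the copper)

Both members must finish at the same length. With the larger α, the magnesium alloy tends to over-contract; the plates restrain it, putting the magnesium alloy in tension and the copper in compression. With no external load the two internal forces are equal and opposite, magnitude P.
Setting the final lengths equal and cancelling L: (α₁ − α₂)ΔT = P/(A₁E₁) + P/(A₂E₂).
|α₁ − α₂|·ΔT = 9.4×10⁻⁶ × 177 = 0.001664.
1/(A₁E₁) + 1/(A₂E₂) = 1/(1750×123×10³) + 1/(2325×44×10³) = 1.442×10⁻⁸ N⁻¹.
So P = 0.001664 / 1.442×10⁻⁸ = 115.4 kN.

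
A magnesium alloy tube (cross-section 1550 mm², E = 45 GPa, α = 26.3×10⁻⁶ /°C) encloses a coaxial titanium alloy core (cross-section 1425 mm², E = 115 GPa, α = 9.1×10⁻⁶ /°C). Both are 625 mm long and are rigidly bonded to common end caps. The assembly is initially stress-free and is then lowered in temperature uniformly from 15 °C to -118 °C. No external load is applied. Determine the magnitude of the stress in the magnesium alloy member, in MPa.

σ ≈ 72.2 MPa (tensile)

Both members must finish at the same length. With the larger α, the magnesium alloy tends to over-contract; the plates restrain it, putting the magnesium alloy in tension and the titanium alloy in compression. With no external load the two internal forces are equal and opposite, magnitude P.
Equating the net (thermal + elastic) strains gives |α₁ − α₂|·ΔT = P·[1/(A₁E₁) + 1/(A₂E₂)].
|α₁ − α₂|·ΔT = 17.2×10⁻⁶ × 133 = 0.002288.
1/(A₁E₁) + 1/(A₂E₂) = 1/(1550×45×10³) + 1/(1425×115×10³) = 2.044×10⁻⁸ N⁻¹.
So P = 0.002288 / 2.044×10⁻⁸ = 111.9 kN.
σ_{magnesium alloy} = P/A₁ = 111900/1550 = 72.21 MPa, tensile.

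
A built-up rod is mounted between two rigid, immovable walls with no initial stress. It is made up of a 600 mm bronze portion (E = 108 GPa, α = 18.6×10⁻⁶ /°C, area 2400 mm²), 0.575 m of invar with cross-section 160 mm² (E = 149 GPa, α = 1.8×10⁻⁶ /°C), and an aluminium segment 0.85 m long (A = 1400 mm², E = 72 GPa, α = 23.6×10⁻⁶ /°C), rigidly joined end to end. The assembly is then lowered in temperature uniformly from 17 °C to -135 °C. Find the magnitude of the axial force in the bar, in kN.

With the walls removed the bar would change length by δ_free = Σ αᵢΔT Lᵢ = 18.6×10⁻⁶×152×600 + 1.8×10⁻⁶×152×575 + 23.6×10⁻⁶×152×850 = 4.903 mm.
The walls prevent any net length change, so an axial force P (same in every segment) develops. Compatibility: P · Σ Lᵢ/(AᵢEᵢ) = δ_free.
The series flexibility is Σ Lᵢ/(AᵢEᵢ) = 600/(2400×108×10³) + 575/(160×149×10³) + 850/(1400×72×10³) = 3.487×10⁻⁵ mm/N.
P = 4.903 / 3.487×10⁻⁵ = 140600 N = 140.6 kN, tensile.

P ≈ 141 kN (tensile)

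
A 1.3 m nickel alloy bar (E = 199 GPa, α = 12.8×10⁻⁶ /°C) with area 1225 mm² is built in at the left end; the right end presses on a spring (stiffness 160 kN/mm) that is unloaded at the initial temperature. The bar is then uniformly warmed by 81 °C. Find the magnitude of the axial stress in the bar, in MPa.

Free thermal expansion: δ_free = αΔT L = 12.8×10⁻⁶ × 81 × 1300 = 1.348 mm.
Let P be the compressive force at the spring. The bar shortens elastically by PL/(AE) and the spring compresses by P/k; together these equal δ_free.
P [ L/(AE) + 1/k ] = δ_free → P [ 1300/(1225×199×10³) + 1/(160×10³) ] = 1.348.
P = 1.348 / 1.158×10⁻⁵ = 116400 N.
σ = P/A = 116400/1225 = 94.99 MPa.

σ ≈ 95 MPa (compressive)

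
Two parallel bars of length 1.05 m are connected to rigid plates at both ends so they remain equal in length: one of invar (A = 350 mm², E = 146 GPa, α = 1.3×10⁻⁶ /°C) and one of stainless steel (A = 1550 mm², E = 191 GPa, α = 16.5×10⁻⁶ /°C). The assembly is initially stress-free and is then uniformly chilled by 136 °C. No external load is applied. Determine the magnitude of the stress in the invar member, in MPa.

σ ≈ 257 MPa (compressive)

Both members must finish at the same length. With the larger α, the stainless steel tends to over-contract; the plates restrain it, putting the stainless steel in tension and the invar in compression. With no external load the two internal forces are equal and opposite, magnitude P.
Equating the net (thermal + elastic) strains gives |α₁ − α₂|·ΔT = P·[1/(A₁E₁) + 1/(A₂E₂)].
|α₁ − α₂|·ΔT = 15.2×10⁻⁶ × 136 = 0.002067.
1/(A₁E₁) + 1/(A₂E₂) = 1/(350×146×10³) + 1/(1550×191×10³) = 2.295×10⁻⁸ N⁻¹.
P = 0.002067 / 2.295×10⁻⁸ = 90080 N = 90.08 kN.
σ_{invar} = P/A₁ = 90080/350 = 257.4 MPa, compressive.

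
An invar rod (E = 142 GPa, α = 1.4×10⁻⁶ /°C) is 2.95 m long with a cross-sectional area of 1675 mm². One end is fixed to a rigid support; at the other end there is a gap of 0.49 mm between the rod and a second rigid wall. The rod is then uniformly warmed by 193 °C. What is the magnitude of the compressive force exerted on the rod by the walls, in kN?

P ≈ 24.8 kN

Free thermal elongation = αΔT L = 1.4×10⁻⁶ × 193 × 2950 = 0.7971 mm.
This exceeds the 0.49 mm gap, so the wall pushes back. The portion of expansion that must be recovered elastically is δ_free − gap = 0.7971 − 0.49 = 0.3071 mm.
That suppressed elongation corresponds to σ = E·Δ/L = 142×10³ × 0.3071/2950 = 14.78 MPa.
Force on the wall = σA = 14.78 × 1675 mm² = 24.76 kN.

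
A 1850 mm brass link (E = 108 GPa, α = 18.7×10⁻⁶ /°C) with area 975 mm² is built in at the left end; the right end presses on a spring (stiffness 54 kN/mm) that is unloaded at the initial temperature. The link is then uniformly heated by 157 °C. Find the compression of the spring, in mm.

The unrestrained thermal change is αΔT L = 18.7×10⁻⁶ × 157 × 1850 = 5.431 mm.
Let P be the compressive force at the spring. The link shortens elastically by PL/(AE) and the spring compresses by P/k; together these equal δ_free.
P [ L/(AE) + 1/k ] = δ_free → P [ 1850/(975×108×10³) + 1/(54×10³) ] = 5.431.
P = 5.431 / 3.609×10⁻⁵ = 150500 N.
Spring compression = P/k = 150500/(54×10³) = 2.787 mm.

δ ≈ 2.79 mm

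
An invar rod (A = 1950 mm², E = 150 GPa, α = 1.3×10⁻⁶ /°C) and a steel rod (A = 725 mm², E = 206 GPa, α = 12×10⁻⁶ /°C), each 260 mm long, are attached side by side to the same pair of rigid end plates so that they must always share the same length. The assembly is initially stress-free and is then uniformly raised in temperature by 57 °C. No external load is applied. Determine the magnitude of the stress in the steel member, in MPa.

σ ≈ 83.2 MPa (compressive)

The steel has the larger α, so on heating it would change length more than the invar if both were free. The rigid plates force a common final length, so the steel is put into compression and the invar into tension, with equal and opposite forces P (no external load).
Setting the final lengths equal and cancelling L: (α₁ − α₂)ΔT = P/(A₁E₁) + P/(A₂E₂).
|α₁ − α₂|·ΔT = 10.7×10⁻⁶ × 57 = 0.0006099.
1/(A₁E₁) + 1/(A₂E₂) = 1/(1950×150×10³) + 1/(725×206×10³) = 1.011×10⁻⁸ N⁻¹.
P = 0.0006099 / 1.011×10⁻⁸ = 60300 N = 60.3 kN.
σ_{steel} = P/A₂ = 60300/725 = 83.17 MPa, compressive.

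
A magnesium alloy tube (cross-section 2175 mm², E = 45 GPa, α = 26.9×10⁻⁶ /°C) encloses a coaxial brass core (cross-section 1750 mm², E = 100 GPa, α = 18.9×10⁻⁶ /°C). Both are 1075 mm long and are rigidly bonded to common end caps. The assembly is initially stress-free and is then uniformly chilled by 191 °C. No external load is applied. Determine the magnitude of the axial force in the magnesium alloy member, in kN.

P ≈ 95.9 kN (tensile in the magnesium alloy)

Both members must finish at the same length. With the larger α, the magnesium alloy tends to over-contract; the plates restrain it, putting the magnesium alloy in tension and the brass in compression. With no external load the two internal forces are equal and opposite, magnitude P.
Equating the net (thermal + elastic) strains gives |α₁ − α₂|·ΔT = P·[1/(A₁E₁) + 1/(A₂E₂)].
|α₁ − α₂|·ΔT = 8×10⁻⁶ × 191 = 0.001528.
1/(A₁E₁) + 1/(A₂E₂) = 1/(2175×45×10³) + 1/(1750×100×10³) = 1.593×10⁻⁸ N⁻¹.
P = 0.001528 / 1.593×10⁻⁸ = 95910 N = 95.91 kN.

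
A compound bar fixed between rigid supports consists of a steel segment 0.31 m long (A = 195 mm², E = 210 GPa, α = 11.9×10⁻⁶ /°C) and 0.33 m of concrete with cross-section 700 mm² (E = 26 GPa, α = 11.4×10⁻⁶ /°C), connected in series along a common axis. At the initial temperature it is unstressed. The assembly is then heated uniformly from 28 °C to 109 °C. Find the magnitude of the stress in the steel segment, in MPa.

σ ≈ 120 MPa (compressive)

If the supports were absent, the total length change would be Σ αᵢΔT Lᵢ = 11.9×10⁻⁶×81×310 + 11.4×10⁻⁶×81×330 = 0.6035 mm.
The walls prevent any net length change, so an axial force P (same in every segment) develops. Compatibility: P · Σ Lᵢ/(AᵢEᵢ) = δ_free.
The series flexibility is Σ Lᵢ/(AᵢEᵢ) = 310/(195×210×10³) + 330/(700×26×10³) = 2.57×10⁻⁵ mm/N.
Hence P = δ_free / Σ(L/AE) = 0.6035/2.57×10⁻⁵ = 23.48 kN (compressive).
σ_{steel} = P / A = 23480 / 195 = 120.4 MPa.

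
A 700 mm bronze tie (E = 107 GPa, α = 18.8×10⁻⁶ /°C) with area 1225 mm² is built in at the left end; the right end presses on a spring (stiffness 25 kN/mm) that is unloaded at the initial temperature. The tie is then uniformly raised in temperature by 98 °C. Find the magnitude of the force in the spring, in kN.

P ≈ 28.4 kN

Free thermal expansion: δ_free = αΔT L = 18.8×10⁻⁶ × 98 × 700 = 1.29 mm.
With a force P in the spring, the elastic change of the tie is PL/(AE) and that of the spring is P/k; compatibility requires their sum to equal δ_free.
P [ L/(AE) + 1/k ] = δ_free → P [ 700/(1225×107×10³) + 1/(25×10³) ] = 1.29.
P = 1.29 / 4.534×10⁻⁵ = 28440 N.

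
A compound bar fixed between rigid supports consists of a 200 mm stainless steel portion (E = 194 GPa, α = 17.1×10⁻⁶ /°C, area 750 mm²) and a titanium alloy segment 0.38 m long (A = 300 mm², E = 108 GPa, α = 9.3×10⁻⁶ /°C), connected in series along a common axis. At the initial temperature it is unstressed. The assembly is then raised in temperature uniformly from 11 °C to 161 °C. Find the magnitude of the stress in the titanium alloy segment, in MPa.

If the supports were absent, the total length change would be Σ αᵢΔT Lᵢ = 17.1×10⁻⁶×150×200 + 9.3×10⁻⁶×150×380 = 1.043 mm.
The walls prevent any net length change, so an axial force P (same in every segment) develops. Compatibility: P · Σ Lᵢ/(AᵢEᵢ) = δ_free.
Σ Lᵢ/(AᵢEᵢ) = 200/(750×194×10³) + 380/(300×108×10³) = 1.31×10⁻⁵ mm/N.
So P = 1.043 / 1.31×10⁻⁵ = 79.61 kN, compressive.
σ_{titanium alloy} = P / A = 79610 / 300 = 265.4 MPa.

σ ≈ 265 MPa (compressive)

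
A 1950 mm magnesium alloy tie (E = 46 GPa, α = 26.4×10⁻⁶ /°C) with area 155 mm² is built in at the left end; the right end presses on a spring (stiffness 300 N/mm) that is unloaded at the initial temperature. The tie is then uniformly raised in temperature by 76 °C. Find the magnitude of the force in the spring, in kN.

P ≈ 1.08 kN

Free thermal expansion: δ_free = αΔT L = 26.4×10⁻⁶ × 76 × 1950 = 3.912 mm.
Let P be the compressive force at the spring. The tie shortens elastically by PL/(AE) and the spring compresses by P/k; together these equal δ_free.
P [ L/(AE) + 1/k ] = δ_free → P [ 1950/(155×46×10³) + 1/(300) ] = 3.912.
P = 3.912 / 0.003607 = 1085 N.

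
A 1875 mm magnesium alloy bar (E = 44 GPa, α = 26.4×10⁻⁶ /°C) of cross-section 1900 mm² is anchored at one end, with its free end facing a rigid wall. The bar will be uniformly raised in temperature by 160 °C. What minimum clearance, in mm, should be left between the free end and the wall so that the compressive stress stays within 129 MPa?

Free expansion if unrestrained: δ_free = αΔT L = 26.4×10⁻⁶ × 160 × 1875 = 7.92 mm.
At the allowable stress the elastic shortening the wall may impose is σL/E = 129 × 1875 / (44×10³) = 5.497 mm.
So the gap has to take up the difference, g_min = δ_free − σL/E = 7.92 − 5.497 = 2.423 mm.

g ≈ 2.42 mm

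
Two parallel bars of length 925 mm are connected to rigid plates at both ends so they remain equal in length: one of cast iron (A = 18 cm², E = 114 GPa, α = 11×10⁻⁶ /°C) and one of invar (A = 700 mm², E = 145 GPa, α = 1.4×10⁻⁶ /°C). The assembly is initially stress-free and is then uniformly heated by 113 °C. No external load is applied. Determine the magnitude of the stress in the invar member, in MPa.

σ ≈ 105 MPa (tensile)

Equilibrium of a rigid end plate with no external load gives equal and opposite internal forces ±P in the two members. Since α_{cast iron} > α_{invar}, heating drives the cast iron into compression and the invar into tension.
Equating the net (thermal + elastic) strains gives |α₁ − α₂|·ΔT = P·[1/(A₁E₁) + 1/(A₂E₂)].
|α₁ − α₂|·ΔT = 9.6×10⁻⁶ × 113 = 0.001085.
1/(A₁E₁) + 1/(A₂E₂) = 1/(1800×114×10³) + 1/(700×145×10³) = 1.473×10⁻⁸ N⁻¹.
So P = 0.001085 / 1.473×10⁻⁸ = 73.67 kN.
σ_{invar} = P/A₂ = 73670/700 = 105.2 MPa, tensile.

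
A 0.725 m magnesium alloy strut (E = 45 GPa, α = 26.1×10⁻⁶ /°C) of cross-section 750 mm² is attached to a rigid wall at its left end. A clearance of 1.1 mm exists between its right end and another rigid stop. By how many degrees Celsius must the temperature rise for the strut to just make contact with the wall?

The gap closes when αΔT L = 1.1 mm, since the strut is still unstressed at that instant.
So ΔT = g/(αL) = 1.1/(26.1×10⁻⁶ × 725) = 58.13 °C.

ΔT ≈ 58.1 °C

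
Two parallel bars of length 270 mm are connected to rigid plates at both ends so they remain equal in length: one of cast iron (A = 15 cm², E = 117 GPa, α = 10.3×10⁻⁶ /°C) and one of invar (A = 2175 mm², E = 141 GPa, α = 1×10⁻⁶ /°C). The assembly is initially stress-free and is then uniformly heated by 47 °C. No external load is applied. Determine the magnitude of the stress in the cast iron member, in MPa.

Equilibrium of a rigid end plate with no external load gives equal and opposite internal forces ±P in the two members. Since α_{cast iron} > α_{invar}, heating drives the cast iron into compression and the invar into tension.
Setting the final lengths equal and cancelling L: (α₁ − α₂)ΔT = P/(A₁E₁) + P/(A₂E₂).
|α₁ − α₂|·ΔT = 9.3×10⁻⁶ × 47 = 0.0004371.
1/(A₁E₁) + 1/(A₂E₂) = 1/(1500×117×10³) + 1/(2175×141×10³) = 8.959×10⁻⁹ N⁻¹.
P = 0.0004371 / 8.959×10⁻⁹ = 48790 N = 48.79 kN.
σ_{cast iron} = P/A₁ = 48790/1500 = 32.53 MPa, compressive.

σ ≈ 32.5 MPa (compressive)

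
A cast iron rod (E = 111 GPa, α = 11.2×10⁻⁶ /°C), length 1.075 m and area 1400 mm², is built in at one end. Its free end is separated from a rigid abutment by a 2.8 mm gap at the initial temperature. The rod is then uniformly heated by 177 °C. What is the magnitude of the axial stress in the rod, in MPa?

σ ≈ 0 MPa

If the wall were absent the rod would grow by αΔT L = 11.2×10⁻⁶ × 177 × 1075 = 2.131 mm.
Since δ_free = 2.13 mm is less than the 2.8 mm gap, the rod never touches the wall. No axial force develops.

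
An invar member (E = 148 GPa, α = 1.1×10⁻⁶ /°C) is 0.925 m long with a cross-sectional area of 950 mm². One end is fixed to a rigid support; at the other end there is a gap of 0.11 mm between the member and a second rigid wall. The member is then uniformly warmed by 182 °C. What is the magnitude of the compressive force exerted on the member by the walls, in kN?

P ≈ 11.4 kN

Free thermal elongation = αΔT L = 1.1×10⁻⁶ × 182 × 925 = 0.1852 mm.
After closing the 0.11 mm clearance, 0.1852 − 0.11 = 0.07519 mm of expansion remains to be suppressed by the wall.
Compatibility: PL/(AE) = 0.07519 mm, so σ = P/A = E × (0.07519/925) = 12.03 MPa.
Force on the wall = σA = 12.03 × 950 mm² = 11.43 kN.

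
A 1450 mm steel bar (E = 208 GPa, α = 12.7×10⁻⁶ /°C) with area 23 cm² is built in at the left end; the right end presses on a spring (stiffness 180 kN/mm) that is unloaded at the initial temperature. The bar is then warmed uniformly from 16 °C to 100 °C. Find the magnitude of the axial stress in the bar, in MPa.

σ ≈ 78.3 MPa (compressive)

If the spring were absent the bar would lengthen by αΔT L = 12.7×10⁻⁶ × 84 × 1450 = 1.547 mm.
Let P be the compressive force at the spring. The bar shortens elastically by PL/(AE) and the spring compresses by P/k; together these equal δ_free.
So P = δ_free / [L/(AE) + 1/k] = 1.547 / [ 1450/(2300×208×10³) + 1/(180×10³) ].
P = 1.547 / 8.586×10⁻⁶ = 180200 N.
σ = P/A = 180200/2300 = 78.33 MPa.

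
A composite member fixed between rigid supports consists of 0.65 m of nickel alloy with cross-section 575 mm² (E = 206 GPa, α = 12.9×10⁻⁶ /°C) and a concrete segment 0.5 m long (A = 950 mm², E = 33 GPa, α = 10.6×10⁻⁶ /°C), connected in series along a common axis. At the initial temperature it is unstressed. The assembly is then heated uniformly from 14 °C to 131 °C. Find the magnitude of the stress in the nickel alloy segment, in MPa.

If the supports were absent, the total length change would be Σ αᵢΔT Lᵢ = 12.9×10⁻⁶×117×650 + 10.6×10⁻⁶×117×500 = 1.601 mm.
The walls prevent any net length change, so an axial force P (same in every segment) develops. Compatibility: P · Σ Lᵢ/(AᵢEᵢ) = δ_free.
The series flexibility is Σ Lᵢ/(AᵢEᵢ) = 650/(575×206×10³) + 500/(950×33×10³) = 2.144×10⁻⁵ mm/N.
So P = 1.601 / 2.144×10⁻⁵ = 74.69 kN, compressive.
σ_{nickel alloy} = P / A = 74690 / 575 = 129.9 MPa.

σ ≈ 130 MPa (compressive)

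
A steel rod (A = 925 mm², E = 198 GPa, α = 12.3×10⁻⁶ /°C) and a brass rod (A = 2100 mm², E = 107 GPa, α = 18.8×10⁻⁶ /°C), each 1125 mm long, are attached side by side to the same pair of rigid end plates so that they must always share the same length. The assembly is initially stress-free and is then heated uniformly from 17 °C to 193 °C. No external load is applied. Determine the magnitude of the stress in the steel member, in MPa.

Equilibrium of a rigid end plate with no external load gives equal and opposite internal forces ±P in the two members. Since α_{brass} > α_{steel}, heating drives the brass into compression and the steel into tension.
Compatibility of the two members (thermal + elastic change equal): (α₁ − α₂)ΔT = P·[1/(A₁E₁) + 1/(A₂E₂)].
|α₁ − α₂|·ΔT = 6.5×10⁻⁶ × 176 = 0.001144.
1/(A₁E₁) + 1/(A₂E₂) = 1/(925×198×10³) + 1/(2100×107×10³) = 9.91×10⁻⁹ N⁻¹.
P = 0.001144 / 9.91×10⁻⁹ = 115400 N = 115.4 kN.
σ_{steel} = P/A₁ = 115400/925 = 124.8 MPa, tensile.

σ ≈ 125 MPa (tensile)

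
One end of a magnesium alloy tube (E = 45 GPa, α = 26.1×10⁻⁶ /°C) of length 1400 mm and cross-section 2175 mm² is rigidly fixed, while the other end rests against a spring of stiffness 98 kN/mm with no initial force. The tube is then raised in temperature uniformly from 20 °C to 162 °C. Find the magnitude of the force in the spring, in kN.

P ≈ 212 kN

The unrestrained thermal change is αΔT L = 26.1×10⁻⁶ × 142 × 1400 = 5.189 mm.
With a force P in the spring, the elastic change of the tube is PL/(AE) and that of the spring is P/k; compatibility requires their sum to equal δ_free.
P [ L/(AE) + 1/k ] = δ_free → P [ 1400/(2175×45×10³) + 1/(98×10³) ] = 5.189.
P = 5.189 / 2.451×10⁻⁵ = 211700 N.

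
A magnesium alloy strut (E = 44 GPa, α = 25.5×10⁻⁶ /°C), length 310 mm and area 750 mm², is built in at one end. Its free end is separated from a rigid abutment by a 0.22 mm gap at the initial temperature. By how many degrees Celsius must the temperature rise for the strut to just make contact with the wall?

Contact occurs when the free expansion equals the gap: αΔT L = 0.22 mm.
ΔT = 0.22 / (25.5×10⁻⁶ × 310) = 27.83 °C.

ΔT ≈ 27.8 °C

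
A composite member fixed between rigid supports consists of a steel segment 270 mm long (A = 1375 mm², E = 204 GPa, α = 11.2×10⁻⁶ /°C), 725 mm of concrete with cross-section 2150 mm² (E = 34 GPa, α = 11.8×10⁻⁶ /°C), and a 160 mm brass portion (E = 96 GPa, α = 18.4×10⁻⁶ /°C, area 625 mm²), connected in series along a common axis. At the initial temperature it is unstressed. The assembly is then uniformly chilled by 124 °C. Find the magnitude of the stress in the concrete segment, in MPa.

If the supports were absent, the total length change would be Σ αᵢΔT Lᵢ = 11.2×10⁻⁶×124×270 + 11.8×10⁻⁶×124×725 + 18.4×10⁻⁶×124×160 = 1.801 mm.
The rigid supports impose zero overall length change; the single axial force P common to all segments must satisfy P Σ Lᵢ/(AᵢEᵢ) = δ_free.
The series flexibility is Σ Lᵢ/(AᵢEᵢ) = 270/(1375×204×10³) + 725/(2150×34×10³) + 160/(625×96×10³) = 1.355×10⁻⁵ mm/N.
Hence P = δ_free / Σ(L/AE) = 1.801/1.355×10⁻⁵ = 132.9 kN (tensile).
σ_{concrete} = P / A = 132900 / 2150 = 61.83 MPa.

σ ≈ 61.8 MPa (tensile)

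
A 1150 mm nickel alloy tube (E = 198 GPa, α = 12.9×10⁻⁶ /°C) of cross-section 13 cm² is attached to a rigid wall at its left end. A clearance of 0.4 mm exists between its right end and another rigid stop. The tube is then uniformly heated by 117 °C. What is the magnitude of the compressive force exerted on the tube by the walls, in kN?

Free thermal elongation = αΔT L = 12.9×10⁻⁶ × 117 × 1150 = 1.736 mm.
After closing the 0.4 mm clearance, 1.736 − 0.4 = 1.336 mm of expansion remains to be suppressed by the wall.
So σ = E(δ_free − g)/L = 198×10³ × 1.336/1150 = 230 MPa.
Force on the wall = σA = 230 × 1300 mm² = 299 kN.

P ≈ 299 kN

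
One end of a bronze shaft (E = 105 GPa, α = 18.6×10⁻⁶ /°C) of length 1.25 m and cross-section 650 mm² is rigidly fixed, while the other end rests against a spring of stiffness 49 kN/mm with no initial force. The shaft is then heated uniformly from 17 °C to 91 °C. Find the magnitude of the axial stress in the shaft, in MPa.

The unrestrained thermal change is αΔT L = 18.6×10⁻⁶ × 74 × 1250 = 1.721 mm.
With a force P in the spring, the elastic change of the shaft is PL/(AE) and that of the spring is P/k; compatibility requires their sum to equal δ_free.
So P = δ_free / [L/(AE) + 1/k] = 1.721 / [ 1250/(650×105×10³) + 1/(49×10³) ].
P = 1.721 / 3.872×10⁻⁵ = 44430 N.
σ = P/A = 44430/650 = 68.36 MPa.

σ ≈ 68.4 MPa (compressive)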